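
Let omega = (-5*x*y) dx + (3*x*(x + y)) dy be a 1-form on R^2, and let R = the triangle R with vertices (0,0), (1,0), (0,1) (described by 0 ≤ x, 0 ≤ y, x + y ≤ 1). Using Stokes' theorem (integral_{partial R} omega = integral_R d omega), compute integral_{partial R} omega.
integral_(partial R) omega = 7/3

Stokes: integral_partial_R omega = integral_R d omega with d omega = (∂Q/∂x - ∂P/∂y) dx ∧ dy.
  ∂Q/∂x = 6*x + 3*y
  ∂P/∂y = -5*x
  integrand = ∂Q/∂x - ∂P/∂y = 11*x + 3*y.
Integrating over R: integral_0^1 integral_0^{1-x} (11*x + 3*y) dy dx = 7/3.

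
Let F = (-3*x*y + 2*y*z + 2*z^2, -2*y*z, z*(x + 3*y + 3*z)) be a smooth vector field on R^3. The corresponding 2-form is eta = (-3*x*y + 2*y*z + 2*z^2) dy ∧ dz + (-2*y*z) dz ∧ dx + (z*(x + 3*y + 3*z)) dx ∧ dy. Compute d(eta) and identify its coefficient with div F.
d(eta) = (x + 4*z) dx ∧ dy ∧ dz; div F = x + 4*z

For a 2-form in R^3 of the form above, applying d gives a 3-form with coefficient ∂P/∂x + ∂Q/∂y + ∂R/∂z:
  ∂P/∂x = -3*y
  ∂Q/∂y = -2*z
  ∂R/∂z = x + 3*y + 6*z
Sum = x + 4*z, which is exactly div F.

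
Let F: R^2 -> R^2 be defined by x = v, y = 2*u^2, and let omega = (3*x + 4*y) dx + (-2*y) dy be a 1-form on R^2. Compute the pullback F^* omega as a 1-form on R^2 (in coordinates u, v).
F^* omega = (-16*u^3) du + (8*u^2 + 3*v) dv

Using F^*(f dg) = (f ∘ F) d(g ∘ F), substitute each coordinate x_i by F_i(u, v) in f_i, and replace dx_i by d F_i = (∂F_i/∂u) du + (∂F_i/∂v) dv.
  For the x component: f_1(F) = 8*u^2 + 3*v; d F_1 = (0) du + (1) dv
  For the y component: f_2(F) = -4*u^2; d F_2 = (4*u) du + (0) dv
Combining and collecting du, dv coefficients:
  coeff of du: -16*u^3
  coeff of dv: 8*u^2 + 3*v
F^* omega = (-16*u^3) du + (8*u^2 + 3*v) dv.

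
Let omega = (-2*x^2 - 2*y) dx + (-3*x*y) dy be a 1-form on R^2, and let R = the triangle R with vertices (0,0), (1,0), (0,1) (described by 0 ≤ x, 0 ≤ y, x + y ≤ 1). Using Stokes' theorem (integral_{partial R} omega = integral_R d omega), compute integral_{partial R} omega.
integral_(partial R) omega = 1/2

Stokes: integral_partial_R omega = integral_R d omega with d omega = (∂Q/∂x - ∂P/∂y) dx ∧ dy.
  ∂Q/∂x = -3*y
  ∂P/∂y = -2
  integrand = ∂Q/∂x - ∂P/∂y = 2 - 3*y.
Integrating over R: integral_0^1 integral_0^{1-x} (2 - 3*y) dy dx = 1/2.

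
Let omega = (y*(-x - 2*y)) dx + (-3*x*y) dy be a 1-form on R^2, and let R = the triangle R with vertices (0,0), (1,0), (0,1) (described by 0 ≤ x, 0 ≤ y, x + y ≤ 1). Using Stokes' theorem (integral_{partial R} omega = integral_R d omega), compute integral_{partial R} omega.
integral_(partial R) omega = 1/3

Stokes: integral_partial_R omega = integral_R d omega with d omega = (∂Q/∂x - ∂P/∂y) dx ∧ dy.
  ∂Q/∂x = -3*y
  ∂P/∂y = -x - 4*y
  integrand = ∂Q/∂x - ∂P/∂y = x + y.
Integrating over R: integral_0^1 integral_0^{1-x} (x + y) dy dx = 1/3.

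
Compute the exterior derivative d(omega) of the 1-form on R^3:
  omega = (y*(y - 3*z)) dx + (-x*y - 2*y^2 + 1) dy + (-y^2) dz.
d(omega) = (-3*y + 3*z) dx ∧ dy + (3*y) dx ∧ dz + (-2*y) dy ∧ dz

For a 1-form omega = sum_i f_i dx_i, the exterior derivative is
  d(omega) = sum_{i < j} (∂f_j/∂x_i - ∂f_i/∂x_j) dx_i ∧ dx_j.
  coefficient of dx ∧ dy: ∂f_2/∂x - ∂f_1/∂y = ∂(-x*y - 2*y^2 + 1)/∂x - ∂(y*(y - 3*z))/∂y = -3*y + 3*z
  coefficient of dx ∧ dz: ∂f_3/∂x - ∂f_1/∂z = ∂(-y^2)/∂x - ∂(y*(y - 3*z))/∂z = 3*y
  coefficient of dy ∧ dz: ∂f_3/∂y - ∂f_2/∂z = ∂(-y^2)/∂y - ∂(-x*y - 2*y^2 + 1)/∂z = -2*y
Assembling: d(omega) = (-3*y + 3*z) dx ∧ dy + (3*y) dx ∧ dz + (-2*y) dy ∧ dz.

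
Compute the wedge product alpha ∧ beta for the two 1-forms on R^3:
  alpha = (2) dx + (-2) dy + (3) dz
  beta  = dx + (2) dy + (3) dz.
alpha ∧ beta = (6) dx ∧ dy + (3) dx ∧ dz + (-12) dy ∧ dz

Distribute the wedge, using dx_i ∧ dx_j = -dx_j ∧ dx_i and dx_i ∧ dx_i = 0. For each pair (i, j) with i < j, the coefficient of dx_i ∧ dx_j in alpha ∧ beta is (alpha_i * beta_j - alpha_j * beta_i). Collecting: alpha ∧ beta = (6) dx ∧ dy + (3) dx ∧ dz + (-12) dy ∧ dz.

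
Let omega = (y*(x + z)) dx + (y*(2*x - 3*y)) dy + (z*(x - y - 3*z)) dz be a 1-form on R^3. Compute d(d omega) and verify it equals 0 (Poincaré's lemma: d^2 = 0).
d(d omega) = 0

Step 1: d omega = sum_{i<j} (∂f_j/∂x_i - ∂f_i/∂x_j) dx_i ∧ dx_j:
  coeff of dx ∧ dy: -x + 2*y - z
  coeff of dx ∧ dz: -y + z
  coeff of dy ∧ dz: -z
Step 2: Apply d again to each 2-form coefficient. The only possible 3-form in R^3 is dx ∧ dy ∧ dz, with coefficient
  ∂(coeff of dy∧dz)/∂x - ∂(coeff of dx∧dz)/∂y + ∂(coeff of dx∧dy)/∂z
  = ∂/∂x (-z) - ∂/∂y (-y + z) + ∂/∂z (-x + 2*y - z).
Each of these terms simplifies to sums of mixed partials that cancel in pairs. The result is 0 (by equality of mixed partials for smooth functions — Schwarz / Clairaut).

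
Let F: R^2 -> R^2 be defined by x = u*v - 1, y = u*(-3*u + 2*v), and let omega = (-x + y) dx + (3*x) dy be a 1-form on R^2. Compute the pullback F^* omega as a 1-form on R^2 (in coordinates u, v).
F^* omega = (-21*u^2*v + 7*u*v^2 + 18*u - 5*v) du + (u*(-3*u^2 + 7*u*v - 5)) dv

Using F^*(f dg) = (f ∘ F) d(g ∘ F), substitute each coordinate x_i by F_i(u, v) in f_i, and replace dx_i by d F_i = (∂F_i/∂u) du + (∂F_i/∂v) dv.
  For the x component: f_1(F) = -3*u^2 + u*v + 1; d F_1 = (v) du + (u) dv
  For the y component: f_2(F) = 3*u*v - 3; d F_2 = (-6*u + 2*v) du + (2*u) dv
Combining and collecting du, dv coefficients:
  coeff of du: -21*u^2*v + 7*u*v^2 + 18*u - 5*v
  coeff of dv: u*(-3*u^2 + 7*u*v - 5)
F^* omega = (-21*u^2*v + 7*u*v^2 + 18*u - 5*v) du + (u*(-3*u^2 + 7*u*v - 5)) dv.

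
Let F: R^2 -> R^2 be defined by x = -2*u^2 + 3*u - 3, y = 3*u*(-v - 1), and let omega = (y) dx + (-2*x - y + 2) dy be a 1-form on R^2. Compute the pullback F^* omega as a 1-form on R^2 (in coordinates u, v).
F^* omega = (-9*u*v^2 - 9*u*v - 24*v - 24) du + (3*u*(-4*u^2 - 3*u*v + 3*u - 8)) dv

Using F^*(f dg) = (f ∘ F) d(g ∘ F), substitute each coordinate x_i by F_i(u, v) in f_i, and replace dx_i by d F_i = (∂F_i/∂u) du + (∂F_i/∂v) dv.
  For the x component: f_1(F) = 3*u*(-v - 1); d F_1 = (3 - 4*u) du + (0) dv
  For the y component: f_2(F) = 4*u^2 + 3*u*v - 3*u + 8; d F_2 = (-3*v - 3) du + (-3*u) dv
Combining and collecting du, dv coefficients:
  coeff of du: -9*u*v^2 - 9*u*v - 24*v - 24
  coeff of dv: 3*u*(-4*u^2 - 3*u*v + 3*u - 8)
F^* omega = (-9*u*v^2 - 9*u*v - 24*v - 24) du + (3*u*(-4*u^2 - 3*u*v + 3*u - 8)) dv.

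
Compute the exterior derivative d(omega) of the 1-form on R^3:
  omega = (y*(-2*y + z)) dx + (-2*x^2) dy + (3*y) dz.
d(omega) = (-4*x + 4*y - z) dx ∧ dy + (-y) dx ∧ dz + (3) dy ∧ dz

For a 1-form omega = sum_i f_i dx_i, the exterior derivative is
  d(omega) = sum_{i < j} (∂f_j/∂x_i - ∂f_i/∂x_j) dx_i ∧ dx_j.
  coefficient of dx ∧ dy: ∂f_2/∂x - ∂f_1/∂y = ∂(-2*x^2)/∂x - ∂(y*(-2*y + z))/∂y = -4*x + 4*y - z
  coefficient of dx ∧ dz: ∂f_3/∂x - ∂f_1/∂z = ∂(3*y)/∂x - ∂(y*(-2*y + z))/∂z = -y
  coefficient of dy ∧ dz: ∂f_3/∂y - ∂f_2/∂z = ∂(3*y)/∂y - ∂(-2*x^2)/∂z = 3
Assembling: d(omega) = (-4*x + 4*y - z) dx ∧ dy + (-y) dx ∧ dz + (3) dy ∧ dz.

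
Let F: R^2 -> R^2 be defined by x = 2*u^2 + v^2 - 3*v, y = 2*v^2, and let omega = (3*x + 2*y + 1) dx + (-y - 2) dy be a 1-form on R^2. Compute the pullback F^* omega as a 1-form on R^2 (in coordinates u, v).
F^* omega = (4*u*(6*u^2 + 7*v^2 - 9*v + 1)) du + (12*u^2*v - 18*u^2 + 6*v^3 - 39*v^2 + 21*v - 3) dv

Using F^*(f dg) = (f ∘ F) d(g ∘ F), substitute each coordinate x_i by F_i(u, v) in f_i, and replace dx_i by d F_i = (∂F_i/∂u) du + (∂F_i/∂v) dv.
  For the x component: f_1(F) = 6*u^2 + 7*v^2 - 9*v + 1; d F_1 = (4*u) du + (2*v - 3) dv
  For the y component: f_2(F) = -2*v^2 - 2; d F_2 = (0) du + (4*v) dv
Combining and collecting du, dv coefficients:
  coeff of du: 4*u*(6*u^2 + 7*v^2 - 9*v + 1)
  coeff of dv: 12*u^2*v - 18*u^2 + 6*v^3 - 39*v^2 + 21*v - 3
F^* omega = (4*u*(6*u^2 + 7*v^2 - 9*v + 1)) du + (12*u^2*v - 18*u^2 + 6*v^3 - 39*v^2 + 21*v - 3) dv.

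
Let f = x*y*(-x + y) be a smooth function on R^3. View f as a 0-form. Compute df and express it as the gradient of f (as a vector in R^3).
df = (y*(-2*x + y)) dx + (x*(-x + 2*y)) dy + (0) dz; grad f = (y*(-2*x + y), x*(-x + 2*y), 0)

For a 0-form f, d f = (∂f/∂x) dx + (∂f/∂y) dy + (∂f/∂z) dz. The components of the vector representation are exactly the entries of grad f in Cartesian coordinates:
  ∂f/∂x = y*(-2*x + y)
  ∂f/∂y = x*(-x + 2*y)
  ∂f/∂z = 0.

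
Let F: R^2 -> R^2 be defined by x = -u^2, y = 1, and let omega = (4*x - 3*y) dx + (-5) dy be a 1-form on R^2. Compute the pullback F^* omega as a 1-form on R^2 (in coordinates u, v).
F^* omega = (8*u^3 + 6*u) du

Using F^*(f dg) = (f ∘ F) d(g ∘ F), substitute each coordinate x_i by F_i(u, v) in f_i, and replace dx_i by d F_i = (∂F_i/∂u) du + (∂F_i/∂v) dv.
  For the x component: f_1(F) = -4*u^2 - 3; d F_1 = (-2*u) du + (0) dv
  For the y component: f_2(F) = -5; d F_2 = (0) du + (0) dv
Combining and collecting du, dv coefficients:
  coeff of du: 8*u^3 + 6*u
  coeff of dv: 0
F^* omega = (8*u^3 + 6*u) du.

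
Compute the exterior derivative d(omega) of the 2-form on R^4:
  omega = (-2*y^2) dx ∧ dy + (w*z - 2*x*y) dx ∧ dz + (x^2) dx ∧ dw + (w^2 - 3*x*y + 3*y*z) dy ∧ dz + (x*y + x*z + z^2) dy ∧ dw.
d(omega) = (2*x - 3*y) dx ∧ dy ∧ dz + (z) dx ∧ dz ∧ dw + (2*w - x - 2*z) dy ∧ dz ∧ dw + (y + z) dx ∧ dy ∧ dw

For a 2-form omega = sum_{i<j} g_{ij} dx_i ∧ dx_j, the exterior derivative is
  d(omega) = sum_{i<j} d(g_{ij}) ∧ dx_i ∧ dx_j = sum_{i<j, k} (∂g_{ij}/∂x_k) dx_k ∧ dx_i ∧ dx_j.
Expand each term, using dx_k ∧ dx_i ∧ dx_j = sgn(permutation) dx_{(a)} ∧ dx_{(b)} ∧ dx_{(c)} with (a < b < c) sorted:
  d(w*z - 2*x*y) includes (∂/∂y)(w*z - 2*x*y) dy = (-2*x) dy, which multiplied by dx ∧ dz gives (2*x) dx ∧ dy ∧ dz
  d(w*z - 2*x*y) includes (∂/∂w)(w*z - 2*x*y) dw = (z) dw, which multiplied by dx ∧ dz gives (z) dx ∧ dz ∧ dw
  d(w^2 - 3*x*y + 3*y*z) includes (∂/∂x)(w^2 - 3*x*y + 3*y*z) dx = (-3*y) dx, which multiplied by dy ∧ dz gives (-3*y) dx ∧ dy ∧ dz
  d(w^2 - 3*x*y + 3*y*z) includes (∂/∂w)(w^2 - 3*x*y + 3*y*z) dw = (2*w) dw, which multiplied by dy ∧ dz gives (2*w) dy ∧ dz ∧ dw
  d(x*y + x*z + z^2) includes (∂/∂x)(x*y + x*z + z^2) dx = (y + z) dx, which multiplied by dy ∧ dw gives (y + z) dx ∧ dy ∧ dw
  d(x*y + x*z + z^2) includes (∂/∂z)(x*y + x*z + z^2) dz = (x + 2*z) dz, which multiplied by dy ∧ dw gives (-x - 2*z) dy ∧ dz ∧ dw
Collecting like 3-forms: d(omega) = (2*x - 3*y) dx ∧ dy ∧ dz + (z) dx ∧ dz ∧ dw + (2*w - x - 2*z) dy ∧ dz ∧ dw + (y + z) dx ∧ dy ∧ dw.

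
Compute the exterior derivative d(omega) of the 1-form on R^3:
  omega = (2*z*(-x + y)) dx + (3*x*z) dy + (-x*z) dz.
d(omega) = (z) dx ∧ dy + (2*x - 2*y - z) dx ∧ dz + (-3*x) dy ∧ dz

For a 1-form omega = sum_i f_i dx_i, the exterior derivative is
  d(omega) = sum_{i < j} (∂f_j/∂x_i - ∂f_i/∂x_j) dx_i ∧ dx_j.
  coefficient of dx ∧ dy: ∂f_2/∂x - ∂f_1/∂y = ∂(3*x*z)/∂x - ∂(2*z*(-x + y))/∂y = z
  coefficient of dx ∧ dz: ∂f_3/∂x - ∂f_1/∂z = ∂(-x*z)/∂x - ∂(2*z*(-x + y))/∂z = 2*x - 2*y - z
  coefficient of dy ∧ dz: ∂f_3/∂y - ∂f_2/∂z = ∂(-x*z)/∂y - ∂(3*x*z)/∂z = -3*x
Assembling: d(omega) = (z) dx ∧ dy + (2*x - 2*y - z) dx ∧ dz + (-3*x) dy ∧ dz.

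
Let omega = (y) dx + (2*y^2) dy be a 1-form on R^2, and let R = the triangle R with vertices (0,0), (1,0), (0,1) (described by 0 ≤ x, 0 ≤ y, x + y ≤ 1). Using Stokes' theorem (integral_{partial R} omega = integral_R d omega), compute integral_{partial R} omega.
integral_(partial R) omega = -1/2

Stokes: integral_partial_R omega = integral_R d omega with d omega = (∂Q/∂x - ∂P/∂y) dx ∧ dy.
  ∂Q/∂x = 0
  ∂P/∂y = 1
  integrand = ∂Q/∂x - ∂P/∂y = -1.
Integrating over R: integral_0^1 integral_0^{1-x} (-1) dy dx = -1/2.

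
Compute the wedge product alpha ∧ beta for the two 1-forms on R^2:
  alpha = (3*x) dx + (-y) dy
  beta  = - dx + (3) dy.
alpha ∧ beta = (9*x - y) dx ∧ dy

Distribute the wedge, using dx_i ∧ dx_j = -dx_j ∧ dx_i and dx_i ∧ dx_i = 0. For each pair (i, j) with i < j, the coefficient of dx_i ∧ dx_j in alpha ∧ beta is (alpha_i * beta_j - alpha_j * beta_i). Collecting: alpha ∧ beta = (9*x - y) dx ∧ dy.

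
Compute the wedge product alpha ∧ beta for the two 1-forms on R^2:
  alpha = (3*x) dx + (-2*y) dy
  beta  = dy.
alpha ∧ beta = (3*x) dx ∧ dy

Distribute the wedge, using dx_i ∧ dx_j = -dx_j ∧ dx_i and dx_i ∧ dx_i = 0. For each pair (i, j) with i < j, the coefficient of dx_i ∧ dx_j in alpha ∧ beta is (alpha_i * beta_j - alpha_j * beta_i). Collecting: alpha ∧ beta = (3*x) dx ∧ dy.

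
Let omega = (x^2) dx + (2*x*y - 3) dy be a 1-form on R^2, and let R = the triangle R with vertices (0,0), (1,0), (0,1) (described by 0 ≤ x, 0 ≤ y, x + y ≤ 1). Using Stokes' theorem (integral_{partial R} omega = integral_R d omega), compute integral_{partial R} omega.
integral_(partial R) omega = 1/3

Stokes: integral_partial_R omega = integral_R d omega with d omega = (∂Q/∂x - ∂P/∂y) dx ∧ dy.
  ∂Q/∂x = 2*y
  ∂P/∂y = 0
  integrand = ∂Q/∂x - ∂P/∂y = 2*y.
Integrating over R: integral_0^1 integral_0^{1-x} (2*y) dy dx = 1/3.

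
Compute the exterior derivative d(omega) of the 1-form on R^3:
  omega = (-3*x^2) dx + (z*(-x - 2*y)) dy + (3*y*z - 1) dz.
d(omega) = (-z) dx ∧ dy + (x + 2*y + 3*z) dy ∧ dz

For a 1-form omega = sum_i f_i dx_i, the exterior derivative is
  d(omega) = sum_{i < j} (∂f_j/∂x_i - ∂f_i/∂x_j) dx_i ∧ dx_j.
  coefficient of dx ∧ dy: ∂f_2/∂x - ∂f_1/∂y = ∂(z*(-x - 2*y))/∂x - ∂(-3*x^2)/∂y = -z
  coefficient of dy ∧ dz: ∂f_3/∂y - ∂f_2/∂z = ∂(3*y*z - 1)/∂y - ∂(z*(-x - 2*y))/∂z = x + 2*y + 3*z
Assembling: d(omega) = (-z) dx ∧ dy + (x + 2*y + 3*z) dy ∧ dz.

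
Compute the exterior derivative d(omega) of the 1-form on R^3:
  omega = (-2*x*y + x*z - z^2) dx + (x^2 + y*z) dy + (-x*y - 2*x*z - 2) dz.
d(omega) = (4*x) dx ∧ dy + (-x - y) dx ∧ dz + (-x - y) dy ∧ dz

For a 1-form omega = sum_i f_i dx_i, the exterior derivative is
  d(omega) = sum_{i < j} (∂f_j/∂x_i - ∂f_i/∂x_j) dx_i ∧ dx_j.
  coefficient of dx ∧ dy: ∂f_2/∂x - ∂f_1/∂y = ∂(x^2 + y*z)/∂x - ∂(-2*x*y + x*z - z^2)/∂y = 4*x
  coefficient of dx ∧ dz: ∂f_3/∂x - ∂f_1/∂z = ∂(-x*y - 2*x*z - 2)/∂x - ∂(-2*x*y + x*z - z^2)/∂z = -x - y
  coefficient of dy ∧ dz: ∂f_3/∂y - ∂f_2/∂z = ∂(-x*y - 2*x*z - 2)/∂y - ∂(x^2 + y*z)/∂z = -x - y
Assembling: d(omega) = (4*x) dx ∧ dy + (-x - y) dx ∧ dz + (-x - y) dy ∧ dz.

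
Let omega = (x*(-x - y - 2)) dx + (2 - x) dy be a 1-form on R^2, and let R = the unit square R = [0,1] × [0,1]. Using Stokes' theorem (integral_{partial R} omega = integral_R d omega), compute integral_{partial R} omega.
integral_(partial R) omega = -1/2

Stokes: integral_partial_R omega = integral_R d omega with d omega = (∂Q/∂x - ∂P/∂y) dx ∧ dy.
  ∂Q/∂x = -1
  ∂P/∂y = -x
  integrand = ∂Q/∂x - ∂P/∂y = x - 1.
Integrating over R: integral_0^1 integral_0^1 (x - 1) dx dy = -1/2.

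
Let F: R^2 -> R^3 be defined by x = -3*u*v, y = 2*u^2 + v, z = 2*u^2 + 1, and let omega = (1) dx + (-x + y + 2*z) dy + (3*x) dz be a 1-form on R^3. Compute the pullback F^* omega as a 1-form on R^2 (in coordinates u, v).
F^* omega = (24*u^3 - 24*u^2*v + 4*u*v + 8*u - 3*v) du + (6*u^2 + 3*u*v - 3*u + v + 2) dv

Using F^*(f dg) = (f ∘ F) d(g ∘ F), substitute each coordinate x_i by F_i(u, v) in f_i, and replace dx_i by d F_i = (∂F_i/∂u) du + (∂F_i/∂v) dv.
  For the x component: f_1(F) = 1; d F_1 = (-3*v) du + (-3*u) dv
  For the y component: f_2(F) = 6*u^2 + 3*u*v + v + 2; d F_2 = (4*u) du + (1) dv
  For the z component: f_3(F) = -9*u*v; d F_3 = (4*u) du + (0) dv
Combining and collecting du, dv coefficients:
  coeff of du: 24*u^3 - 24*u^2*v + 4*u*v + 8*u - 3*v
  coeff of dv: 6*u^2 + 3*u*v - 3*u + v + 2
F^* omega = (24*u^3 - 24*u^2*v + 4*u*v + 8*u - 3*v) du + (6*u^2 + 3*u*v - 3*u + v + 2) dv.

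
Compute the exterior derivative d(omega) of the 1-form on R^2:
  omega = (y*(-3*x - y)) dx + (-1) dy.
d(omega) = (3*x + 2*y) dx ∧ dy

For a 1-form omega = sum_i f_i dx_i, the exterior derivative is
  d(omega) = sum_{i < j} (∂f_j/∂x_i - ∂f_i/∂x_j) dx_i ∧ dx_j.
  coefficient of dx ∧ dy: ∂f_2/∂x - ∂f_1/∂y = ∂(-1)/∂x - ∂(y*(-3*x - y))/∂y = 3*x + 2*y
Assembling: d(omega) = (3*x + 2*y) dx ∧ dy.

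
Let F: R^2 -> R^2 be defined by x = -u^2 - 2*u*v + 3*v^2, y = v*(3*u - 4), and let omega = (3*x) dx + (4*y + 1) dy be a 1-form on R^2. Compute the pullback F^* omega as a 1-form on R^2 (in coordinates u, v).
F^* omega = (6*u^3 + 18*u^2*v + 30*u*v^2 - 18*v^3 - 48*v^2 + 3*v) du + (6*u^3 + 30*u^2*v - 54*u*v^2 - 96*u*v + 3*u + 54*v^3 + 64*v - 4) dv

Using F^*(f dg) = (f ∘ F) d(g ∘ F), substitute each coordinate x_i by F_i(u, v) in f_i, and replace dx_i by d F_i = (∂F_i/∂u) du + (∂F_i/∂v) dv.
  For the x component: f_1(F) = -3*u^2 - 6*u*v + 9*v^2; d F_1 = (-2*u - 2*v) du + (-2*u + 6*v) dv
  For the y component: f_2(F) = 12*u*v - 16*v + 1; d F_2 = (3*v) du + (3*u - 4) dv
Combining and collecting du, dv coefficients:
  coeff of du: 6*u^3 + 18*u^2*v + 30*u*v^2 - 18*v^3 - 48*v^2 + 3*v
  coeff of dv: 6*u^3 + 30*u^2*v - 54*u*v^2 - 96*u*v + 3*u + 54*v^3 + 64*v - 4
F^* omega = (6*u^3 + 18*u^2*v + 30*u*v^2 - 18*v^3 - 48*v^2 + 3*v) du + (6*u^3 + 30*u^2*v - 54*u*v^2 - 96*u*v + 3*u + 54*v^3 + 64*v - 4) dv.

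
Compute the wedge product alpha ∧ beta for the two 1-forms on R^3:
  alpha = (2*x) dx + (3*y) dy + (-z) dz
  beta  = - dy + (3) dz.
alpha ∧ beta = (-2*x) dx ∧ dy + (6*x) dx ∧ dz + (9*y - z) dy ∧ dz

Distribute the wedge, using dx_i ∧ dx_j = -dx_j ∧ dx_i and dx_i ∧ dx_i = 0. For each pair (i, j) with i < j, the coefficient of dx_i ∧ dx_j in alpha ∧ beta is (alpha_i * beta_j - alpha_j * beta_i). Collecting: alpha ∧ beta = (-2*x) dx ∧ dy + (6*x) dx ∧ dz + (9*y - z) dy ∧ dz.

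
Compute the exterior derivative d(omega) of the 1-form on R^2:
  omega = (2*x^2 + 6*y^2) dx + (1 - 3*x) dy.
d(omega) = (-12*y - 3) dx ∧ dy

For a 1-form omega = sum_i f_i dx_i, the exterior derivative is
  d(omega) = sum_{i < j} (∂f_j/∂x_i - ∂f_i/∂x_j) dx_i ∧ dx_j.
  coefficient of dx ∧ dy: ∂f_2/∂x - ∂f_1/∂y = ∂(1 - 3*x)/∂x - ∂(2*x^2 + 6*y^2)/∂y = -12*y - 3
Assembling: d(omega) = (-12*y - 3) dx ∧ dy.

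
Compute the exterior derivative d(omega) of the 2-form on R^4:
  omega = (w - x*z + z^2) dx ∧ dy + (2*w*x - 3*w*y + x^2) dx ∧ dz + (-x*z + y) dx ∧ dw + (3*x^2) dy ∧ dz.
d(omega) = (3*w + 5*x + 2*z) dx ∧ dy ∧ dz + (3*x - 3*y) dx ∧ dz ∧ dw

For a 2-form omega = sum_{i<j} g_{ij} dx_i ∧ dx_j, the exterior derivative is
  d(omega) = sum_{i<j} d(g_{ij}) ∧ dx_i ∧ dx_j = sum_{i<j, k} (∂g_{ij}/∂x_k) dx_k ∧ dx_i ∧ dx_j.
Expand each term, using dx_k ∧ dx_i ∧ dx_j = sgn(permutation) dx_{(a)} ∧ dx_{(b)} ∧ dx_{(c)} with (a < b < c) sorted:
  d(w - x*z + z^2) includes (∂/∂z)(w - x*z + z^2) dz = (-x + 2*z) dz, which multiplied by dx ∧ dy gives (-x + 2*z) dx ∧ dy ∧ dz
  d(w - x*z + z^2) includes (∂/∂w)(w - x*z + z^2) dw = (1) dw, which multiplied by dx ∧ dy gives (1) dx ∧ dy ∧ dw
  d(2*w*x - 3*w*y + x^2) includes (∂/∂y)(2*w*x - 3*w*y + x^2) dy = (-3*w) dy, which multiplied by dx ∧ dz gives (3*w) dx ∧ dy ∧ dz
  d(2*w*x - 3*w*y + x^2) includes (∂/∂w)(2*w*x - 3*w*y + x^2) dw = (2*x - 3*y) dw, which multiplied by dx ∧ dz gives (2*x - 3*y) dx ∧ dz ∧ dw
  d(-x*z + y) includes (∂/∂y)(-x*z + y) dy = (1) dy, which multiplied by dx ∧ dw gives (-1) dx ∧ dy ∧ dw
  d(-x*z + y) includes (∂/∂z)(-x*z + y) dz = (-x) dz, which multiplied by dx ∧ dw gives (x) dx ∧ dz ∧ dw
  d(3*x^2) includes (∂/∂x)(3*x^2) dx = (6*x) dx, which multiplied by dy ∧ dz gives (6*x) dx ∧ dy ∧ dz
Collecting like 3-forms: d(omega) = (3*w + 5*x + 2*z) dx ∧ dy ∧ dz + (3*x - 3*y) dx ∧ dz ∧ dw.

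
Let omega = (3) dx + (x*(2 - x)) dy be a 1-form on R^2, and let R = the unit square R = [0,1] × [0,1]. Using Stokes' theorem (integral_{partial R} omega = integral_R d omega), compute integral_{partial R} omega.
integral_(partial R) omega = 1

Stokes: integral_partial_R omega = integral_R d omega with d omega = (∂Q/∂x - ∂P/∂y) dx ∧ dy.
  ∂Q/∂x = 2 - 2*x
  ∂P/∂y = 0
  integrand = ∂Q/∂x - ∂P/∂y = 2 - 2*x.
Integrating over R: integral_0^1 integral_0^1 (2 - 2*x) dx dy = 1.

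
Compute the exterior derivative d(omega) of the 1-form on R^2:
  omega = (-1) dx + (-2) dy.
d(omega) = 0

For a 1-form omega = sum_i f_i dx_i, the exterior derivative is
  d(omega) = sum_{i < j} (∂f_j/∂x_i - ∂f_i/∂x_j) dx_i ∧ dx_j.

Assembling: d(omega) = 0.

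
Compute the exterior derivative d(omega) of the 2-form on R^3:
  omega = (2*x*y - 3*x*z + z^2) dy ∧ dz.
d(omega) = (2*y - 3*z) dx ∧ dy ∧ dz

For a 2-form omega = sum_{i<j} g_{ij} dx_i ∧ dx_j, the exterior derivative is
  d(omega) = sum_{i<j} d(g_{ij}) ∧ dx_i ∧ dx_j = sum_{i<j, k} (∂g_{ij}/∂x_k) dx_k ∧ dx_i ∧ dx_j.
Expand each term, using dx_k ∧ dx_i ∧ dx_j = sgn(permutation) dx_{(a)} ∧ dx_{(b)} ∧ dx_{(c)} with (a < b < c) sorted:
  d(2*x*y - 3*x*z + z^2) includes (∂/∂x)(2*x*y - 3*x*z + z^2) dx = (2*y - 3*z) dx, which multiplied by dy ∧ dz gives (2*y - 3*z) dx ∧ dy ∧ dz
Collecting like 3-forms: d(omega) = (2*y - 3*z) dx ∧ dy ∧ dz.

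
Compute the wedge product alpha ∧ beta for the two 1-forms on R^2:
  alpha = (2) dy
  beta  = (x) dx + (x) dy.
alpha ∧ beta = (-2*x) dx ∧ dy

Distribute the wedge, using dx_i ∧ dx_j = -dx_j ∧ dx_i and dx_i ∧ dx_i = 0. For each pair (i, j) with i < j, the coefficient of dx_i ∧ dx_j in alpha ∧ beta is (alpha_i * beta_j - alpha_j * beta_i). Collecting: alpha ∧ beta = (-2*x) dx ∧ dy.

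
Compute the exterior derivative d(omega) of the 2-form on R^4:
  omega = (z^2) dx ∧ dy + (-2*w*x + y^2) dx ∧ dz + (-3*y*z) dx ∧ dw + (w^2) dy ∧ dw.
d(omega) = (-2*y + 2*z) dx ∧ dy ∧ dz + (-2*x + 3*y) dx ∧ dz ∧ dw + (3*z) dx ∧ dy ∧ dw

For a 2-form omega = sum_{i<j} g_{ij} dx_i ∧ dx_j, the exterior derivative is
  d(omega) = sum_{i<j} d(g_{ij}) ∧ dx_i ∧ dx_j = sum_{i<j, k} (∂g_{ij}/∂x_k) dx_k ∧ dx_i ∧ dx_j.
Expand each term, using dx_k ∧ dx_i ∧ dx_j = sgn(permutation) dx_{(a)} ∧ dx_{(b)} ∧ dx_{(c)} with (a < b < c) sorted:
  d(z^2) includes (∂/∂z)(z^2) dz = (2*z) dz, which multiplied by dx ∧ dy gives (2*z) dx ∧ dy ∧ dz
  d(-2*w*x + y^2) includes (∂/∂y)(-2*w*x + y^2) dy = (2*y) dy, which multiplied by dx ∧ dz gives (-2*y) dx ∧ dy ∧ dz
  d(-2*w*x + y^2) includes (∂/∂w)(-2*w*x + y^2) dw = (-2*x) dw, which multiplied by dx ∧ dz gives (-2*x) dx ∧ dz ∧ dw
  d(-3*y*z) includes (∂/∂y)(-3*y*z) dy = (-3*z) dy, which multiplied by dx ∧ dw gives (3*z) dx ∧ dy ∧ dw
  d(-3*y*z) includes (∂/∂z)(-3*y*z) dz = (-3*y) dz, which multiplied by dx ∧ dw gives (3*y) dx ∧ dz ∧ dw
Collecting like 3-forms: d(omega) = (-2*y + 2*z) dx ∧ dy ∧ dz + (-2*x + 3*y) dx ∧ dz ∧ dw + (3*z) dx ∧ dy ∧ dw.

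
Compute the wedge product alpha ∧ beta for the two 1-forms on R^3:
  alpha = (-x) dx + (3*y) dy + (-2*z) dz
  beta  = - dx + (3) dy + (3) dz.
alpha ∧ beta = (-3*x + 3*y) dx ∧ dy + (-3*x - 2*z) dx ∧ dz + (9*y + 6*z) dy ∧ dz

Distribute the wedge, using dx_i ∧ dx_j = -dx_j ∧ dx_i and dx_i ∧ dx_i = 0. For each pair (i, j) with i < j, the coefficient of dx_i ∧ dx_j in alpha ∧ beta is (alpha_i * beta_j - alpha_j * beta_i). Collecting: alpha ∧ beta = (-3*x + 3*y) dx ∧ dy + (-3*x - 2*z) dx ∧ dz + (9*y + 6*z) dy ∧ dz.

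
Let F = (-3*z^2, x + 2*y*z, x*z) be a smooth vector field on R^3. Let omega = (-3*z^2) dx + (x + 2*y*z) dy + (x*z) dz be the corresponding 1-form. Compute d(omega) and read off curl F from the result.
d(omega) = (-2*y) dy ∧ dz + (-7*z) dz ∧ dx + (1) dx ∧ dy; curl F = (-2*y, -7*z, 1)

d omega = sum_{i<j} (∂f_j/∂x_i - ∂f_i/∂x_j) dx_i ∧ dx_j. Under the identification (dy ∧ dz, dz ∧ dx, dx ∧ dy) ↔ (e_x, e_y, e_z), the coefficients are exactly the components of curl F. Compute:
  ∂R/∂y - ∂Q/∂z = (0) - (2*y) = -2*y
  ∂P/∂z - ∂R/∂x = (-6*z) - (z) = -7*z
  ∂Q/∂x - ∂P/∂y = (1) - (0) = 1.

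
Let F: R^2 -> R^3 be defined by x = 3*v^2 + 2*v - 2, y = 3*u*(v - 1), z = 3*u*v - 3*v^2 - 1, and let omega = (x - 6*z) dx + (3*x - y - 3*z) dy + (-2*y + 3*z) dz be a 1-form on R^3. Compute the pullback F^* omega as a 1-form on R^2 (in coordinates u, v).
F^* omega = (-27*u*v^2 + 63*u*v - 9*u + 27*v^3 - 36*v^2 - 36*v + 9) du + (-27*u^2*v + 27*u^2 - 99*u*v^2 - 54*u*v - 18*u + 180*v^3 + 54*v^2 + 46*v + 8) dv

Using F^*(f dg) = (f ∘ F) d(g ∘ F), substitute each coordinate x_i by F_i(u, v) in f_i, and replace dx_i by d F_i = (∂F_i/∂u) du + (∂F_i/∂v) dv.
  For the x component: f_1(F) = -18*u*v + 21*v^2 + 2*v + 4; d F_1 = (0) du + (6*v + 2) dv
  For the y component: f_2(F) = -12*u*v + 3*u + 18*v^2 + 6*v - 3; d F_2 = (3*v - 3) du + (3*u) dv
  For the z component: f_3(F) = 3*u*v + 6*u - 9*v^2 - 3; d F_3 = (3*v) du + (3*u - 6*v) dv
Combining and collecting du, dv coefficients:
  coeff of du: -27*u*v^2 + 63*u*v - 9*u + 27*v^3 - 36*v^2 - 36*v + 9
  coeff of dv: -27*u^2*v + 27*u^2 - 99*u*v^2 - 54*u*v - 18*u + 180*v^3 + 54*v^2 + 46*v + 8
F^* omega = (-27*u*v^2 + 63*u*v - 9*u + 27*v^3 - 36*v^2 - 36*v + 9) du + (-27*u^2*v + 27*u^2 - 99*u*v^2 - 54*u*v - 18*u + 180*v^3 + 54*v^2 + 46*v + 8) dv.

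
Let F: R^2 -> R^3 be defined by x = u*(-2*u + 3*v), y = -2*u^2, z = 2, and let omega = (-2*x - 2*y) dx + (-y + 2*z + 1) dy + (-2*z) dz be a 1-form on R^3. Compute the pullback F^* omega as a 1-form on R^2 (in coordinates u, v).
F^* omega = (2*u*(-20*u^2 + 24*u*v - 9*v^2 - 10)) du + (u^2*(24*u - 18*v)) dv

Using F^*(f dg) = (f ∘ F) d(g ∘ F), substitute each coordinate x_i by F_i(u, v) in f_i, and replace dx_i by d F_i = (∂F_i/∂u) du + (∂F_i/∂v) dv.
  For the x component: f_1(F) = 2*u*(4*u - 3*v); d F_1 = (-4*u + 3*v) du + (3*u) dv
  For the y component: f_2(F) = 2*u^2 + 5; d F_2 = (-4*u) du + (0) dv
  For the z component: f_3(F) = -4; d F_3 = (0) du + (0) dv
Combining and collecting du, dv coefficients:
  coeff of du: 2*u*(-20*u^2 + 24*u*v - 9*v^2 - 10)
  coeff of dv: u^2*(24*u - 18*v)
F^* omega = (2*u*(-20*u^2 + 24*u*v - 9*v^2 - 10)) du + (u^2*(24*u - 18*v)) dv.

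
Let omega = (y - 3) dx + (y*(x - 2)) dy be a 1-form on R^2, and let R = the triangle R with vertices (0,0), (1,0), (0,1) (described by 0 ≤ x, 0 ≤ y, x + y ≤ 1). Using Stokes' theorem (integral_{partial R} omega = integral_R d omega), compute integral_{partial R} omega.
integral_(partial R) omega = -1/3

Stokes: integral_partial_R omega = integral_R d omega with d omega = (∂Q/∂x - ∂P/∂y) dx ∧ dy.
  ∂Q/∂x = y
  ∂P/∂y = 1
  integrand = ∂Q/∂x - ∂P/∂y = y - 1.
Integrating over R: integral_0^1 integral_0^{1-x} (y - 1) dy dx = -1/3.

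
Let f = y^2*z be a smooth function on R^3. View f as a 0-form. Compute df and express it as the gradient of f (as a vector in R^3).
df = (0) dx + (2*y*z) dy + (y^2) dz; grad f = (0, 2*y*z, y^2)

For a 0-form f, d f = (∂f/∂x) dx + (∂f/∂y) dy + (∂f/∂z) dz. The components of the vector representation are exactly the entries of grad f in Cartesian coordinates:
  ∂f/∂x = 0
  ∂f/∂y = 2*y*z
  ∂f/∂z = y^2.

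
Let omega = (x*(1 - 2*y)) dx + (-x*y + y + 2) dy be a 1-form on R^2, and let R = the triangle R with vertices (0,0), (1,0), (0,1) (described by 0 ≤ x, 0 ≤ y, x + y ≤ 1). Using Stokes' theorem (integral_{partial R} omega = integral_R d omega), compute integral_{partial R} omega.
integral_(partial R) omega = 1/6

Stokes: integral_partial_R omega = integral_R d omega with d omega = (∂Q/∂x - ∂P/∂y) dx ∧ dy.
  ∂Q/∂x = -y
  ∂P/∂y = -2*x
  integrand = ∂Q/∂x - ∂P/∂y = 2*x - y.
Integrating over R: integral_0^1 integral_0^{1-x} (2*x - y) dy dx = 1/6.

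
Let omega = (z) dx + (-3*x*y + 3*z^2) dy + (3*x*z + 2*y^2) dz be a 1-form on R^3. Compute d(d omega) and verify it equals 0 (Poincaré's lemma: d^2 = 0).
d(d omega) = 0

Step 1: d omega = sum_{i<j} (∂f_j/∂x_i - ∂f_i/∂x_j) dx_i ∧ dx_j:
  coeff of dx ∧ dy: -3*y
  coeff of dx ∧ dz: 3*z - 1
  coeff of dy ∧ dz: 4*y - 6*z
Step 2: Apply d again to each 2-form coefficient. The only possible 3-form in R^3 is dx ∧ dy ∧ dz, with coefficient
  ∂(coeff of dy∧dz)/∂x - ∂(coeff of dx∧dz)/∂y + ∂(coeff of dx∧dy)/∂z
  = ∂/∂x (4*y - 6*z) - ∂/∂y (3*z - 1) + ∂/∂z (-3*y).
Each of these terms simplifies to sums of mixed partials that cancel in pairs. The result is 0 (by equality of mixed partials for smooth functions — Schwarz / Clairaut).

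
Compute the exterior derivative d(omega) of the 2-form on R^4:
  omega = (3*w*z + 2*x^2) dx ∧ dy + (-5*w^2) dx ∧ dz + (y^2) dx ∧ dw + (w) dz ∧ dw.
d(omega) = (3*w) dx ∧ dy ∧ dz + (-2*y + 3*z) dx ∧ dy ∧ dw + (-10*w) dx ∧ dz ∧ dw

For a 2-form omega = sum_{i<j} g_{ij} dx_i ∧ dx_j, the exterior derivative is
  d(omega) = sum_{i<j} d(g_{ij}) ∧ dx_i ∧ dx_j = sum_{i<j, k} (∂g_{ij}/∂x_k) dx_k ∧ dx_i ∧ dx_j.
Expand each term, using dx_k ∧ dx_i ∧ dx_j = sgn(permutation) dx_{(a)} ∧ dx_{(b)} ∧ dx_{(c)} with (a < b < c) sorted:
  d(3*w*z + 2*x^2) includes (∂/∂z)(3*w*z + 2*x^2) dz = (3*w) dz, which multiplied by dx ∧ dy gives (3*w) dx ∧ dy ∧ dz
  d(3*w*z + 2*x^2) includes (∂/∂w)(3*w*z + 2*x^2) dw = (3*z) dw, which multiplied by dx ∧ dy gives (3*z) dx ∧ dy ∧ dw
  d(-5*w^2) includes (∂/∂w)(-5*w^2) dw = (-10*w) dw, which multiplied by dx ∧ dz gives (-10*w) dx ∧ dz ∧ dw
  d(y^2) includes (∂/∂y)(y^2) dy = (2*y) dy, which multiplied by dx ∧ dw gives (-2*y) dx ∧ dy ∧ dw
Collecting like 3-forms: d(omega) = (3*w) dx ∧ dy ∧ dz + (-2*y + 3*z) dx ∧ dy ∧ dw + (-10*w) dx ∧ dz ∧ dw.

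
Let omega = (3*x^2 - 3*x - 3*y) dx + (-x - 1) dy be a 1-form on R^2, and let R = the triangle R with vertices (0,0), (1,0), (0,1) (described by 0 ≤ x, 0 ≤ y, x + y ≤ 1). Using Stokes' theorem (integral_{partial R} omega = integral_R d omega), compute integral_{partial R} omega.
integral_(partial R) omega = 1

Stokes: integral_partial_R omega = integral_R d omega with d omega = (∂Q/∂x - ∂P/∂y) dx ∧ dy.
  ∂Q/∂x = -1
  ∂P/∂y = -3
  integrand = ∂Q/∂x - ∂P/∂y = 2.
Integrating over R: integral_0^1 integral_0^{1-x} (2) dy dx = 1.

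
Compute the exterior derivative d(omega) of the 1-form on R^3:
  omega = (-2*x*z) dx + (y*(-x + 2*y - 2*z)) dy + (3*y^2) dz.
d(omega) = (-y) dx ∧ dy + (2*x) dx ∧ dz + (8*y) dy ∧ dz

For a 1-form omega = sum_i f_i dx_i, the exterior derivative is
  d(omega) = sum_{i < j} (∂f_j/∂x_i - ∂f_i/∂x_j) dx_i ∧ dx_j.
  coefficient of dx ∧ dy: ∂f_2/∂x - ∂f_1/∂y = ∂(y*(-x + 2*y - 2*z))/∂x - ∂(-2*x*z)/∂y = -y
  coefficient of dx ∧ dz: ∂f_3/∂x - ∂f_1/∂z = ∂(3*y^2)/∂x - ∂(-2*x*z)/∂z = 2*x
  coefficient of dy ∧ dz: ∂f_3/∂y - ∂f_2/∂z = ∂(3*y^2)/∂y - ∂(y*(-x + 2*y - 2*z))/∂z = 8*y
Assembling: d(omega) = (-y) dx ∧ dy + (2*x) dx ∧ dz + (8*y) dy ∧ dz.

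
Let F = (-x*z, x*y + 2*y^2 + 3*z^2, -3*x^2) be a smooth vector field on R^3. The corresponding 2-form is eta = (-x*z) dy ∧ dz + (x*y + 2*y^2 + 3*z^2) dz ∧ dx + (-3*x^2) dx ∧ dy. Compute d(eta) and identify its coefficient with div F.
d(eta) = (x + 4*y - z) dx ∧ dy ∧ dz; div F = x + 4*y - z

For a 2-form in R^3 of the form above, applying d gives a 3-form with coefficient ∂P/∂x + ∂Q/∂y + ∂R/∂z:
  ∂P/∂x = -z
  ∂Q/∂y = x + 4*y
  ∂R/∂z = 0
Sum = x + 4*y - z, which is exactly div F.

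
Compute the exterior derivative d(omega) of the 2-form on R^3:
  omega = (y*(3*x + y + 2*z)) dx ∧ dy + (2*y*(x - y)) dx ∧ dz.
d(omega) = (-2*x + 6*y) dx ∧ dy ∧ dz

For a 2-form omega = sum_{i<j} g_{ij} dx_i ∧ dx_j, the exterior derivative is
  d(omega) = sum_{i<j} d(g_{ij}) ∧ dx_i ∧ dx_j = sum_{i<j, k} (∂g_{ij}/∂x_k) dx_k ∧ dx_i ∧ dx_j.
Expand each term, using dx_k ∧ dx_i ∧ dx_j = sgn(permutation) dx_{(a)} ∧ dx_{(b)} ∧ dx_{(c)} with (a < b < c) sorted:
  d(y*(3*x + y + 2*z)) includes (∂/∂z)(y*(3*x + y + 2*z)) dz = (2*y) dz, which multiplied by dx ∧ dy gives (2*y) dx ∧ dy ∧ dz
  d(2*y*(x - y)) includes (∂/∂y)(2*y*(x - y)) dy = (2*x - 4*y) dy, which multiplied by dx ∧ dz gives (-2*x + 4*y) dx ∧ dy ∧ dz
Collecting like 3-forms: d(omega) = (-2*x + 6*y) dx ∧ dy ∧ dz.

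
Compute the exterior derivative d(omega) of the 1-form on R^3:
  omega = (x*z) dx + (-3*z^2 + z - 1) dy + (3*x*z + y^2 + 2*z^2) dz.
d(omega) = (-x + 3*z) dx ∧ dz + (2*y + 6*z - 1) dy ∧ dz

For a 1-form omega = sum_i f_i dx_i, the exterior derivative is
  d(omega) = sum_{i < j} (∂f_j/∂x_i - ∂f_i/∂x_j) dx_i ∧ dx_j.
  coefficient of dx ∧ dz: ∂f_3/∂x - ∂f_1/∂z = ∂(3*x*z + y^2 + 2*z^2)/∂x - ∂(x*z)/∂z = -x + 3*z
  coefficient of dy ∧ dz: ∂f_3/∂y - ∂f_2/∂z = ∂(3*x*z + y^2 + 2*z^2)/∂y - ∂(-3*z^2 + z - 1)/∂z = 2*y + 6*z - 1
Assembling: d(omega) = (-x + 3*z) dx ∧ dz + (2*y + 6*z - 1) dy ∧ dz.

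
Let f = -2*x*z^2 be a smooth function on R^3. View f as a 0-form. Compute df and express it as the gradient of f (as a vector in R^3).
df = (-2*z^2) dx + (0) dy + (-4*x*z) dz; grad f = (-2*z^2, 0, -4*x*z)

For a 0-form f, d f = (∂f/∂x) dx + (∂f/∂y) dy + (∂f/∂z) dz. The components of the vector representation are exactly the entries of grad f in Cartesian coordinates:
  ∂f/∂x = -2*z^2
  ∂f/∂y = 0
  ∂f/∂z = -4*x*z.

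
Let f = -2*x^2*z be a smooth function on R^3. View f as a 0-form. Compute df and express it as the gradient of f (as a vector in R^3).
df = (-4*x*z) dx + (0) dy + (-2*x^2) dz; grad f = (-4*x*z, 0, -2*x^2)

For a 0-form f, d f = (∂f/∂x) dx + (∂f/∂y) dy + (∂f/∂z) dz. The components of the vector representation are exactly the entries of grad f in Cartesian coordinates:
  ∂f/∂x = -4*x*z
  ∂f/∂y = 0
  ∂f/∂z = -2*x^2.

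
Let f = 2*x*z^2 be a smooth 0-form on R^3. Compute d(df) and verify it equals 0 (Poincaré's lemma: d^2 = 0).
d(df) = 0

Step 1: df = sum_i (∂f/∂x_i) dx_i = (2*z^2) dx + (0) dy + (4*x*z) dz.
Step 2: Apply d again. Using the 1-form formula, the coefficient of dx ∧ dy in d(df) is ∂^2 f/∂x ∂y - ∂^2 f/∂y ∂x = (0) - (0) = 0 (equality of mixed partials for smooth f).
Similarly for dx ∧ dz and dy ∧ dz — all coefficients vanish. So d(df) = 0.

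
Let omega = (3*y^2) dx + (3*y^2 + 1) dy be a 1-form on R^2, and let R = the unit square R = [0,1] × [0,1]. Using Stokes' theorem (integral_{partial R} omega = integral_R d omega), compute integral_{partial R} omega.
integral_(partial R) omega = -3

Stokes: integral_partial_R omega = integral_R d omega with d omega = (∂Q/∂x - ∂P/∂y) dx ∧ dy.
  ∂Q/∂x = 0
  ∂P/∂y = 6*y
  integrand = ∂Q/∂x - ∂P/∂y = -6*y.
Integrating over R: integral_0^1 integral_0^1 (-6*y) dx dy = -3.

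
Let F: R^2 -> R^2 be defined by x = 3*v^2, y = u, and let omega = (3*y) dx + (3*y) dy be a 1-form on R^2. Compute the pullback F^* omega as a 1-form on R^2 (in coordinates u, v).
F^* omega = (3*u) du + (18*u*v) dv

Using F^*(f dg) = (f ∘ F) d(g ∘ F), substitute each coordinate x_i by F_i(u, v) in f_i, and replace dx_i by d F_i = (∂F_i/∂u) du + (∂F_i/∂v) dv.
  For the x component: f_1(F) = 3*u; d F_1 = (0) du + (6*v) dv
  For the y component: f_2(F) = 3*u; d F_2 = (1) du + (0) dv
Combining and collecting du, dv coefficients:
  coeff of du: 3*u
  coeff of dv: 18*u*v
F^* omega = (3*u) du + (18*u*v) dv.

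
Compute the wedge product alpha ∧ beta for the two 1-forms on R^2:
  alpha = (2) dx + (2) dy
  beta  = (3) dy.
alpha ∧ beta = (6) dx ∧ dy

Distribute the wedge, using dx_i ∧ dx_j = -dx_j ∧ dx_i and dx_i ∧ dx_i = 0. For each pair (i, j) with i < j, the coefficient of dx_i ∧ dx_j in alpha ∧ beta is (alpha_i * beta_j - alpha_j * beta_i). Collecting: alpha ∧ beta = (6) dx ∧ dy.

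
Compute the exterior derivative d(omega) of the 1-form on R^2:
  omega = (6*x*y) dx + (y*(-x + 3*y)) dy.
d(omega) = (-6*x - y) dx ∧ dy

For a 1-form omega = sum_i f_i dx_i, the exterior derivative is
  d(omega) = sum_{i < j} (∂f_j/∂x_i - ∂f_i/∂x_j) dx_i ∧ dx_j.
  coefficient of dx ∧ dy: ∂f_2/∂x - ∂f_1/∂y = ∂(y*(-x + 3*y))/∂x - ∂(6*x*y)/∂y = -6*x - y
Assembling: d(omega) = (-6*x - y) dx ∧ dy.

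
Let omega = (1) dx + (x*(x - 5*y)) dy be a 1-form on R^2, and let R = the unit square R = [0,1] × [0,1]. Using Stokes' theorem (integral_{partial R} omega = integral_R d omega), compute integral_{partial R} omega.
integral_(partial R) omega = -3/2

Stokes: integral_partial_R omega = integral_R d omega with d omega = (∂Q/∂x - ∂P/∂y) dx ∧ dy.
  ∂Q/∂x = 2*x - 5*y
  ∂P/∂y = 0
  integrand = ∂Q/∂x - ∂P/∂y = 2*x - 5*y.
Integrating over R: integral_0^1 integral_0^1 (2*x - 5*y) dx dy = -3/2.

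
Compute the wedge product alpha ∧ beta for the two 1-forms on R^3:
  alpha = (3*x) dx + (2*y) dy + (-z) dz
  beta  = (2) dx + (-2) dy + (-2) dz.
alpha ∧ beta = (-6*x - 4*y) dx ∧ dy + (-6*x + 2*z) dx ∧ dz + (-4*y - 2*z) dy ∧ dz

Distribute the wedge, using dx_i ∧ dx_j = -dx_j ∧ dx_i and dx_i ∧ dx_i = 0. For each pair (i, j) with i < j, the coefficient of dx_i ∧ dx_j in alpha ∧ beta is (alpha_i * beta_j - alpha_j * beta_i). Collecting: alpha ∧ beta = (-6*x - 4*y) dx ∧ dy + (-6*x + 2*z) dx ∧ dz + (-4*y - 2*z) dy ∧ dz.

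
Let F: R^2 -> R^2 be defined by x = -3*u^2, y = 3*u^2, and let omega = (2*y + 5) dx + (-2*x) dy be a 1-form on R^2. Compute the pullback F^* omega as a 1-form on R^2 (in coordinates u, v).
F^* omega = (-30*u) du

Using F^*(f dg) = (f ∘ F) d(g ∘ F), substitute each coordinate x_i by F_i(u, v) in f_i, and replace dx_i by d F_i = (∂F_i/∂u) du + (∂F_i/∂v) dv.
  For the x component: f_1(F) = 6*u^2 + 5; d F_1 = (-6*u) du + (0) dv
  For the y component: f_2(F) = 6*u^2; d F_2 = (6*u) du + (0) dv
Combining and collecting du, dv coefficients:
  coeff of du: -30*u
  coeff of dv: 0
F^* omega = (-30*u) du.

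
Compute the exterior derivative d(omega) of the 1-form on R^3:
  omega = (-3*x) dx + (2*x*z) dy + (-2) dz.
d(omega) = (2*z) dx ∧ dy + (-2*x) dy ∧ dz

For a 1-form omega = sum_i f_i dx_i, the exterior derivative is
  d(omega) = sum_{i < j} (∂f_j/∂x_i - ∂f_i/∂x_j) dx_i ∧ dx_j.
  coefficient of dx ∧ dy: ∂f_2/∂x - ∂f_1/∂y = ∂(2*x*z)/∂x - ∂(-3*x)/∂y = 2*z
  coefficient of dy ∧ dz: ∂f_3/∂y - ∂f_2/∂z = ∂(-2)/∂y - ∂(2*x*z)/∂z = -2*x
Assembling: d(omega) = (2*z) dx ∧ dy + (-2*x) dy ∧ dz.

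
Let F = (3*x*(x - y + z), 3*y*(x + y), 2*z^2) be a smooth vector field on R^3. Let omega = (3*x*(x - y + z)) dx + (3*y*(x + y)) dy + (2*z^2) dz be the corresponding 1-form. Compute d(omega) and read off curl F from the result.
d(omega) = (0) dy ∧ dz + (3*x) dz ∧ dx + (3*x + 3*y) dx ∧ dy; curl F = (0, 3*x, 3*x + 3*y)

d omega = sum_{i<j} (∂f_j/∂x_i - ∂f_i/∂x_j) dx_i ∧ dx_j. Under the identification (dy ∧ dz, dz ∧ dx, dx ∧ dy) ↔ (e_x, e_y, e_z), the coefficients are exactly the components of curl F. Compute:
  ∂R/∂y - ∂Q/∂z = (0) - (0) = 0
  ∂P/∂z - ∂R/∂x = (3*x) - (0) = 3*x
  ∂Q/∂x - ∂P/∂y = (3*y) - (-3*x) = 3*x + 3*y.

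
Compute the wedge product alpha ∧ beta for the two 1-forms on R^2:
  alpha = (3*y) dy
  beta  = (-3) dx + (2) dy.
alpha ∧ beta = (9*y) dx ∧ dy

Distribute the wedge, using dx_i ∧ dx_j = -dx_j ∧ dx_i and dx_i ∧ dx_i = 0. For each pair (i, j) with i < j, the coefficient of dx_i ∧ dx_j in alpha ∧ beta is (alpha_i * beta_j - alpha_j * beta_i). Collecting: alpha ∧ beta = (9*y) dx ∧ dy.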